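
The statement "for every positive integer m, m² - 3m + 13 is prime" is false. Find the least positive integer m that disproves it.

m = 12

Check each positive integer m in order until m² - 3m + 13 is not prime.
For m = 1, 2, 3, 4, …, 9, 10, 11 the conclusion holds.
m = 12: m² - 3m + 13 = 121 = 11 × 11, composite.
Thus m = 12 disproves the claim, and no smaller m works.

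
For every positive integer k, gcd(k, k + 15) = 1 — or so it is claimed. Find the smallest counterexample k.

k = 3

k = 1: gcd(1, 16) = 1.
k = 2: gcd(2, 17) = 1.
k = 3: gcd(3, 18) = 3.
Hence k = 3 is a counterexample.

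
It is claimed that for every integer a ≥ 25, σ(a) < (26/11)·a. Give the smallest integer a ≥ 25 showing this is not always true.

a = 30

We need the least integer a ≥ 25 for which the claim fails.
For a = 25, 26, 27, 28, 29 the conclusion holds.
a = 30: σ(30) = 72; 72 ≥ 780/11.
So a = 30 is the smallest counterexample.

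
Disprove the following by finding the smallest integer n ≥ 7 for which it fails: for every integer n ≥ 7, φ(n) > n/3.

n = 12

n = 7: φ(7) = 6 and 7/3 = 7/3, so φ(7) > 7/3.
n = 8: φ(8) = 4 and 8/3 = 8/3, so φ(8) > 8/3.
n = 9: φ(9) = 6 and 9/3 = 3, so φ(9) > 9/3.
n = 10: φ(10) = 4 and 10/3 = 10/3, so φ(10) > 10/3.
n = 11: φ(11) = 10 and 11/3 = 11/3, so φ(11) > 11/3.
n = 12: φ(12) = 4 and 12/3 = 4, so φ(12) ≤ 12/3.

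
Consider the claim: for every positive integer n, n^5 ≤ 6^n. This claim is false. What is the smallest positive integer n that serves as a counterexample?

n = 1: n^5 = 1 and 6^n = 6, so 1 ≤ 6.
n = 2: n^5 = 32 and 6^n = 36, so 32 ≤ 36.
n = 3: n^5 = 243 and 6^n = 216, so 243 > 216.
Thus n = 3 disproves the claim, and no smaller n works.

n = 3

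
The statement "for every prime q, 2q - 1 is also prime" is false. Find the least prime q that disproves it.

q = 5

q = 2: 2q - 1 = 3, prime.
q = 3: 2q - 1 = 5, prime.
q = 5: 2q - 1 = 9 = 3 × 3, not prime.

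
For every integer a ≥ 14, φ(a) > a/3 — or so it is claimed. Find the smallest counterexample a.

a = 18

Check each integer a ≥ 14 in order until the claim fails.
The first 4 eligible values, up to a = 17, all satisfy the conclusion.
a = 18: φ(18) = 6 and 18/3 = 6, so φ(18) ≤ 18/3.
So a = 18 is the smallest counterexample.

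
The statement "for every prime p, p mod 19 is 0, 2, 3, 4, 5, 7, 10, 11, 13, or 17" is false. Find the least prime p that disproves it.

For p = 2, 3, 5, 7, 11, 13, 17, 19, 23, 29 the conclusion holds.
p = 31: 31 mod 19 = 12 — not in {0, 2, 3, 4, 5, 7, 10, 11, 13, 17}.

p = 31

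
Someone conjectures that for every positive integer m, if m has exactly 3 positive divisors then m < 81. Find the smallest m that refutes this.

We need the least positive integer m for which m has exactly 3 positive divisors but the claim fails.
The first 4 eligible values, up to m = 49, all satisfy the conclusion.
m = 121: τ(121) = 3; 121 ≥ 81.

m = 121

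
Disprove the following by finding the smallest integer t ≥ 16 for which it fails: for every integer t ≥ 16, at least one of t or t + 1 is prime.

The first 4 eligible values, up to t = 19, all satisfy the conclusion.
t = 20: 20 = 2 × 10; 21 = 3 × 7 — both composite.

t = 20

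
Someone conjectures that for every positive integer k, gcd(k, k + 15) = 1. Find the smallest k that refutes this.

k = 3

For k = 1, 2 the conclusion holds.
k = 3: gcd(3, 18) = 3.
So k = 3 is the smallest counterexample.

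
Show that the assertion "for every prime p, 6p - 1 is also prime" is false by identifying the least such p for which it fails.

We need the least prime p for which 6p - 1 is not prime.
p = 2: 6p - 1 = 11, prime.
p = 3: 6p - 1 = 17, prime.
p = 5: 6p - 1 = 29, prime.
p = 7: 6p - 1 = 41, prime.
p = 11: 6p - 1 = 65 = 5 × 13, not prime.

p = 11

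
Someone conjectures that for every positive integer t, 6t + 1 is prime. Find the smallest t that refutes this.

We need the least positive integer t for which 6t + 1 is not prime.
t = 1: 6t + 1 = 7, prime.
t = 2: 6t + 1 = 13, prime.
t = 3: 6t + 1 = 19, prime.
t = 4: 6t + 1 = 25 = 5 × 5, composite.

t = 4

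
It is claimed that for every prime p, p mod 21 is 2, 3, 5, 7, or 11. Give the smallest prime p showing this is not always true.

p = 13

Check each prime p in order until the claim fails.
For p = 2, 3, 5, 7, 11 the conclusion holds.
p = 13: 13 mod 21 = 13 — not in {2, 3, 5, 7, 11}.
Thus p = 13 disproves the claim, and no smaller p works.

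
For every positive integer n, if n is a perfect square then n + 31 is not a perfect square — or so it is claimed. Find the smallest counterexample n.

A counterexample is any positive integer n such that n is a perfect square but n + 31 is a perfect square; we check each in order.
The first 14 eligible values, up to n = 196, all satisfy the conclusion.
n = 225: 225 = 15² and 225 + 31 = 256 = 16².

n = 225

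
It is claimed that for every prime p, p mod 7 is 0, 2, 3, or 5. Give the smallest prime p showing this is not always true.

A counterexample is any prime p such that the claim fails; we check each in order.
The first 4 eligible values, up to p = 7, all satisfy the conclusion.
p = 11: 11 mod 7 = 4 — not in {0, 2, 3, 5}.
Thus p = 11 disproves the claim, and no smaller p works.

p = 11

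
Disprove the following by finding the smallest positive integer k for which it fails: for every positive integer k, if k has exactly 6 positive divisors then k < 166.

We need the least positive integer k for which k has exactly 6 positive divisors but the claim fails.
For k = 12, 18, 20, 28, …, 148, 153, 164 the conclusion holds.
k = 171: τ(171) = 6; 171 ≥ 166.
Thus k = 171 disproves the claim, and no smaller k works.

k = 171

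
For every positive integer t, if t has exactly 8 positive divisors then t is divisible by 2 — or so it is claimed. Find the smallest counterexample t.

t = 105

A counterexample is any positive integer t such that t has exactly 8 positive divisors but t is not divisible by 2; we check each in order.
For t = 24, 30, 40, 42, …, 88, 102, 104 the conclusion holds.
t = 105: τ(105) = 8; 105 mod 2 = 1.
Thus t = 105 disproves the claim, and no smaller t works.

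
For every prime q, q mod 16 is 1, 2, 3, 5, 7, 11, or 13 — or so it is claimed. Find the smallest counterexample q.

q = 31

For q = 2, 3, 5, 7, 11, 13, 17, 19, 23, 29 the conclusion holds.
q = 31: 31 mod 16 = 15 — not in {1, 2, 3, 5, 7, 11, 13}.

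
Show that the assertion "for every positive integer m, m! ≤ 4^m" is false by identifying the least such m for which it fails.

m = 9

A counterexample is any positive integer m such that m! > 4^m; we check each in order.
m = 1: m! = 1 and 4^m = 4, so 1 ≤ 4.
m = 2: m! = 2 and 4^m = 16, so 2 ≤ 16.
m = 3: m! = 6 and 4^m = 64, so 6 ≤ 64.
m = 4: m! = 24 and 4^m = 256, so 24 ≤ 256.
m = 5: m! = 120 and 4^m = 1024, so 120 ≤ 1024.
m = 6: m! = 720 and 4^m = 4096, so 720 ≤ 4096.
m = 7: m! = 5040 and 4^m = 16384, so 5040 ≤ 16384.
m = 8: m! = 40320 and 4^m = 65536, so 40320 ≤ 65536.
m = 9: m! = 362880 and 4^m = 262144, so 362880 > 262144.
Thus m = 9 disproves the claim, and no smaller m works.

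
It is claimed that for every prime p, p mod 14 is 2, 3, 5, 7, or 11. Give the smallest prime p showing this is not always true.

Check each prime p in order until the claim fails.
p = 2: 2 mod 14 = 2.
p = 3: 3 mod 14 = 3.
p = 5: 5 mod 14 = 5.
p = 7: 7 mod 14 = 7.
p = 11: 11 mod 14 = 11.
p = 13: 13 mod 14 = 13 — not in {2, 3, 5, 7, 11}.

p = 13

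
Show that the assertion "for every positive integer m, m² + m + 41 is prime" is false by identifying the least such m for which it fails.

m = 40

The first 39 eligible values, up to m = 39, all satisfy the conclusion.
m = 40: m² + m + 41 = 1681 = 41 × 41, composite.
Hence m = 40 is a counterexample.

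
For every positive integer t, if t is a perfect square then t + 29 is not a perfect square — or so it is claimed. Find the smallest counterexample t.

A counterexample is any positive integer t such that t is a perfect square but t + 29 is a perfect square; we check each in order.
For t = 1, 4, 9, 16, …, 121, 144, 169 the conclusion holds.
t = 196: 196 = 14² and 196 + 29 = 225 = 15².
So t = 196 is the smallest counterexample.

t = 196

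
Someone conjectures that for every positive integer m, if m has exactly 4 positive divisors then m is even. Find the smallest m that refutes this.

We need the least positive integer m for which m has exactly 4 positive divisors but m is odd.
For m = 6, 8, 10, 14 the conclusion holds.
m = 15: divisors of 15: 1, 3, 5, 15; 15 is odd.
Hence m = 15 is a counterexample.

m = 15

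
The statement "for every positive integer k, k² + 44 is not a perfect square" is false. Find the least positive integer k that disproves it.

k = 10

For k = 1, 2, 3, 4, 5, 6, 7, 8, 9 the conclusion holds.
k = 10: 10² + 44 = 144 = 12², a perfect square.
Hence k = 10 is a counterexample.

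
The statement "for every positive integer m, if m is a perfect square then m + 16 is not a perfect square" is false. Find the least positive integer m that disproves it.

m = 9

For m = 1, 4 the conclusion holds.
m = 9: 9 = 3² and 9 + 16 = 25 = 5².
Thus m = 9 disproves the claim, and no smaller m works.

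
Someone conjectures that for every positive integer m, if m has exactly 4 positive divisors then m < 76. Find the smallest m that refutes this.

We need the least positive integer m for which m has exactly 4 positive divisors but the claim fails.
For m = 6, 8, 10, 14, …, 65, 69, 74 the conclusion holds.
m = 77: τ(77) = 4; 77 ≥ 76.
Thus m = 77 disproves the claim, and no smaller m works.

m = 77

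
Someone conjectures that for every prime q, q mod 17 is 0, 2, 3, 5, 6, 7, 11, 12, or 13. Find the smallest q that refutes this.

We need the least prime q for which the claim fails.
For q = 2, 3, 5, 7, 11, 13, 17, 19, 23, 29 the conclusion holds.
q = 31: 31 mod 17 = 14 — not in {0, 2, 3, 5, 6, 7, 11, 12, 13}.
Thus q = 31 disproves the claim, and no smaller q works.

q = 31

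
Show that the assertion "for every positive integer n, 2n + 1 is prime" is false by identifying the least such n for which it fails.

A counterexample is any positive integer n such that 2n + 1 is not prime; we check each in order.
n = 1: 2n + 1 = 3, prime.
n = 2: 2n + 1 = 5, prime.
n = 3: 2n + 1 = 7, prime.
n = 4: 2n + 1 = 9 = 3 × 3, composite.
Hence n = 4 is a counterexample.

n = 4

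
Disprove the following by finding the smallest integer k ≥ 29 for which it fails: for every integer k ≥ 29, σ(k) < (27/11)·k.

k = 36

We need the least integer k ≥ 29 for which the claim fails.
The first 7 eligible values, up to k = 35, all satisfy the conclusion.
k = 36: σ(36) = 91; 91 ≥ 972/11.
Thus k = 36 disproves the claim, and no smaller k works.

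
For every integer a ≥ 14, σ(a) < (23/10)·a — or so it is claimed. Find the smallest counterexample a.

For a = 14, 15, 16, 17, 18, 19, 20, 21, 22, 23 the conclusion holds.
a = 24: σ(24) = 60; 60 ≥ 276/5.

a = 24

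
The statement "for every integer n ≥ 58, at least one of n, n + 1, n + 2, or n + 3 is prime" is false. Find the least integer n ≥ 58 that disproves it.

n = 62

A counterexample is any integer n ≥ 58 such that n, n + 1, n + 2, n + 3 are all composite; we check each in order.
The first 4 eligible values, up to n = 61, all satisfy the conclusion.
n = 62: 62 = 2 × 31; 63 = 3 × 21; 64 = 2 × 32; 65 = 5 × 13 — all composite.
So n = 62 is the smallest counterexample.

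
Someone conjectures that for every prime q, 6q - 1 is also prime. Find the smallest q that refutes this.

q = 11

Check each prime q in order until 6q - 1 is not prime.
q = 2: 6q - 1 = 11, prime.
q = 3: 6q - 1 = 17, prime.
q = 5: 6q - 1 = 29, prime.
q = 7: 6q - 1 = 41, prime.
q = 11: 6q - 1 = 65 = 5 × 13, not prime.
Thus q = 11 disproves the claim, and no smaller q works.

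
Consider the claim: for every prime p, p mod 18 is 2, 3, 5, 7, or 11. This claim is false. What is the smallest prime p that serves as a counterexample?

Check each prime p in order until the claim fails.
p = 2: 2 mod 18 = 2.
p = 3: 3 mod 18 = 3.
p = 5: 5 mod 18 = 5.
p = 7: 7 mod 18 = 7.
p = 11: 11 mod 18 = 11.
p = 13: 13 mod 18 = 13 — not in {2, 3, 5, 7, 11}.
So p = 13 is the smallest counterexample.

p = 13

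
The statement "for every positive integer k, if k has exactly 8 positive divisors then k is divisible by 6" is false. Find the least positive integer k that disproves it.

k = 40

We need the least positive integer k for which k has exactly 8 positive divisors but k is not divisible by 6.
For k = 24, 30 the conclusion holds.
k = 40: τ(40) = 8; 40 mod 6 = 4.
So k = 40 is the smallest counterexample.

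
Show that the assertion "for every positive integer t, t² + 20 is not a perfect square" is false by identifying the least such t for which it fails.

t = 1: 1² + 20 = 21, not a perfect square.
t = 2: 2² + 20 = 24, not a perfect square.
t = 3: 3² + 20 = 29, not a perfect square.
t = 4: 4² + 20 = 36 = 6², a perfect square.

t = 4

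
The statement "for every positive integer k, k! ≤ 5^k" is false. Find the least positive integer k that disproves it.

k = 12

A counterexample is any positive integer k such that k! > 5^k; we check each in order.
For k = 1, 2, 3, 4, …, 9, 10, 11 the conclusion holds.
k = 12: k! = 479001600 and 5^k = 244140625, so 479001600 > 244140625.
Thus k = 12 disproves the claim, and no smaller k works.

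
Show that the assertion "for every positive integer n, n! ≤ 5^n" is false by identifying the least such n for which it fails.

n = 12

Check each positive integer n in order until n! > 5^n.
For n = 1, 2, 3, 4, …, 9, 10, 11 the conclusion holds.
n = 12: n! = 479001600 and 5^n = 244140625, so 479001600 > 244140625.
So n = 12 is the smallest counterexample.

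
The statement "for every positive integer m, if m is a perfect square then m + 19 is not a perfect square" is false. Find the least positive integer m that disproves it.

m = 81

A counterexample is any positive integer m such that m is a perfect square but m + 19 is a perfect square; we check each in order.
The first 8 eligible values, up to m = 64, all satisfy the conclusion.
m = 81: 81 = 9² and 81 + 19 = 100 = 10².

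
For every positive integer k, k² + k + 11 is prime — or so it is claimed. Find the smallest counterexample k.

We need the least positive integer k for which k² + k + 11 is not prime.
The first 9 eligible values, up to k = 9, all satisfy the conclusion.
k = 10: k² + k + 11 = 121 = 11 × 11, composite.
Hence k = 10 is a counterexample.

k = 10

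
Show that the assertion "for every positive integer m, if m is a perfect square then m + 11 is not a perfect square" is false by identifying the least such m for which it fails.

We need the least positive integer m for which m is a perfect square but m + 11 is a perfect square.
The first 4 eligible values, up to m = 16, all satisfy the conclusion.
m = 25: 25 = 5² and 25 + 11 = 36 = 6².
Hence m = 25 is a counterexample.

m = 25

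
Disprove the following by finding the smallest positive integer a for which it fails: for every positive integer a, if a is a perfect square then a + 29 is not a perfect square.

a = 196

A counterexample is any positive integer a such that a is a perfect square but a + 29 is a perfect square; we check each in order.
For a = 1, 4, 9, 16, …, 121, 144, 169 the conclusion holds.
a = 196: 196 = 14² and 196 + 29 = 225 = 15².
Hence a = 196 is a counterexample.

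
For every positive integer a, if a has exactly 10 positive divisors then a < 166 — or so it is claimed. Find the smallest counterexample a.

a = 176

The first 4 eligible values, up to a = 162, all satisfy the conclusion.
a = 176: τ(176) = 10; 176 ≥ 166.
Thus a = 176 disproves the claim, and no smaller a works.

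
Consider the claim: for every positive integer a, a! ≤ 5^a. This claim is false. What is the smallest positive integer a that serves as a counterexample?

a = 12

We need the least positive integer a for which a! > 5^a.
For a = 1, 2, 3, 4, …, 9, 10, 11 the conclusion holds.
a = 12: a! = 479001600 and 5^a = 244140625, so 479001600 > 244140625.
So a = 12 is the smallest counterexample.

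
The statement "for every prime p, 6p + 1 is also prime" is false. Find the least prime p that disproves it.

p = 19

We need the least prime p for which 6p + 1 is not prime.
For p = 2, 3, 5, 7, 11, 13, 17 the conclusion holds.
p = 19: 6p + 1 = 115 = 5 × 23, not prime.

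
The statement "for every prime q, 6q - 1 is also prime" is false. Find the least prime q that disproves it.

q = 11

We need the least prime q for which 6q - 1 is not prime.
For q = 2, 3, 5, 7 the conclusion holds.
q = 11: 6q - 1 = 65 = 5 × 13, not prime.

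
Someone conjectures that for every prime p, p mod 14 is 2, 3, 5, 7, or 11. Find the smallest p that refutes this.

p = 13

A counterexample is any prime p such that the claim fails; we check each in order.
For p = 2, 3, 5, 7, 11 the conclusion holds.
p = 13: 13 mod 14 = 13 — not in {2, 3, 5, 7, 11}.
Thus p = 13 disproves the claim, and no smaller p works.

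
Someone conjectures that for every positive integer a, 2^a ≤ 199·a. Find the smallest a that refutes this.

Check each positive integer a in order until 2^a > 199·a.
The first 11 eligible values, up to a = 11, all satisfy the conclusion.
a = 12: 2^a = 4096 and 199·a = 2388, so 4096 > 2388.
Thus a = 12 disproves the claim, and no smaller a works.

a = 12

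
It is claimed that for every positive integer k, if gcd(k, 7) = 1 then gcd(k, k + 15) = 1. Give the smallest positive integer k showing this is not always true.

k = 3

A counterexample is any positive integer k such that gcd(k, 7) = 1 but gcd(k, k + 15) > 1; we check each in order.
k = 1: gcd(1, 16) = 1.
k = 2: gcd(2, 17) = 1.
k = 3: gcd(3, 18) = 3.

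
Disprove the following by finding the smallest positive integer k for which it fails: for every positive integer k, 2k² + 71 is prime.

k = 5

The first 4 eligible values, up to k = 4, all satisfy the conclusion.
k = 5: 2k² + 71 = 121 = 11 × 11, composite.
Hence k = 5 is a counterexample.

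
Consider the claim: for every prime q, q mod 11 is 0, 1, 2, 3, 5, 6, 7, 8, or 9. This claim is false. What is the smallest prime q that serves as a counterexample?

q = 37

A counterexample is any prime q such that the claim fails; we check each in order.
The first 11 eligible values, up to q = 31, all satisfy the conclusion.
q = 37: 37 mod 11 = 4 — not in {0, 1, 2, 3, 5, 6, 7, 8, 9}.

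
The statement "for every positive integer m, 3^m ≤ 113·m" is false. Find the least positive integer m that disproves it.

m = 1: 3^m = 3 and 113·m = 113, so 3 ≤ 113.
m = 2: 3^m = 9 and 113·m = 226, so 9 ≤ 226.
m = 3: 3^m = 27 and 113·m = 339, so 27 ≤ 339.
m = 4: 3^m = 81 and 113·m = 452, so 81 ≤ 452.
m = 5: 3^m = 243 and 113·m = 565, so 243 ≤ 565.
m = 6: 3^m = 729 and 113·m = 678, so 729 > 678.
Hence m = 6 is a counterexample.

m = 6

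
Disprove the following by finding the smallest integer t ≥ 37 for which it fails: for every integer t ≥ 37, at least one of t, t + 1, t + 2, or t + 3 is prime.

The first 11 eligible values, up to t = 47, all satisfy the conclusion.
t = 48: 48 = 2 × 24; 49 = 7 × 7; 50 = 2 × 25; 51 = 3 × 17 — all composite.
Hence t = 48 is a counterexample.

t = 48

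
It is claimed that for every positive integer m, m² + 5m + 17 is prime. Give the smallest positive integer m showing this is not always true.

m = 1: m² + 5m + 17 = 23, prime.
m = 2: m² + 5m + 17 = 31, prime.
m = 3: m² + 5m + 17 = 41, prime.
m = 4: m² + 5m + 17 = 53, prime.
m = 5: m² + 5m + 17 = 67, prime.
m = 6: m² + 5m + 17 = 83, prime.
m = 7: m² + 5m + 17 = 101, prime.
m = 8: m² + 5m + 17 = 121 = 11 × 11, composite.

m = 8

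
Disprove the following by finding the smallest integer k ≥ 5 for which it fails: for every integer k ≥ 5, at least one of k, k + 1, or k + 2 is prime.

k = 8

Check each integer k ≥ 5 in order until k, k + 1, k + 2 are all composite.
For k = 5, 6, 7 the conclusion holds.
k = 8: 8 = 2 × 4; 9 = 3 × 3; 10 = 2 × 5 — all composite.
So k = 8 is the smallest counterexample.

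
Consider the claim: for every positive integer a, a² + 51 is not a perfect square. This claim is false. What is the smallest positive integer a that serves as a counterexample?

a = 7

We need the least positive integer a for which a² + 51 is a perfect square.
The first 6 eligible values, up to a = 6, all satisfy the conclusion.
a = 7: 7² + 51 = 100 = 10², a perfect square.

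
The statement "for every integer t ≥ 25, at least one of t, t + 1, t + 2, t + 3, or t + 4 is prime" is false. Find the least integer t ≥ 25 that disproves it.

t = 32

A counterexample is any integer t ≥ 25 such that t, t + 1, t + 2, t + 3, t + 4 are all composite; we check each in order.
t = 25: 29 is prime.
t = 26: 29 is prime.
t = 27: 29 is prime.
t = 28: 29 is prime.
t = 29: 29 is prime.
t = 30: 31 is prime.
t = 31: 31 is prime.
t = 32: 32 = 2 × 16; 33 = 3 × 11; 34 = 2 × 17; 35 = 5 × 7; 36 = 2 × 18 — all composite.
Hence t = 32 is a counterexample.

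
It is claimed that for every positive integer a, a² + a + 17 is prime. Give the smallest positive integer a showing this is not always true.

A counterexample is any positive integer a such that a² + a + 17 is not prime; we check each in order.
For a = 1, 2, 3, 4, …, 13, 14, 15 the conclusion holds.
a = 16: a² + a + 17 = 289 = 17 × 17, composite.
Hence a = 16 is a counterexample.

a = 16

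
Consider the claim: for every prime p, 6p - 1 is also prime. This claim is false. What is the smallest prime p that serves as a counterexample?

p = 11

Check each prime p in order until 6p - 1 is not prime.
p = 2: 6p - 1 = 11, prime.
p = 3: 6p - 1 = 17, prime.
p = 5: 6p - 1 = 29, prime.
p = 7: 6p - 1 = 41, prime.
p = 11: 6p - 1 = 65 = 5 × 13, not prime.
Hence p = 11 is a counterexample.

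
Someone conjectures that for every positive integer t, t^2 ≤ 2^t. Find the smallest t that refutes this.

Check each positive integer t in order until t^2 > 2^t.
t = 1: t^2 = 1 and 2^t = 2, so 1 ≤ 2.
t = 2: t^2 = 4 and 2^t = 4, so 4 ≤ 4.
t = 3: t^2 = 9 and 2^t = 8, so 9 > 8.

t = 3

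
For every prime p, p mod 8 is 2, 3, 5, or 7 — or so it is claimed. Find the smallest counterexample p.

We need the least prime p for which the claim fails.
p = 2: 2 mod 8 = 2.
p = 3: 3 mod 8 = 3.
p = 5: 5 mod 8 = 5.
p = 7: 7 mod 8 = 7.
p = 11: 11 mod 8 = 3.
p = 13: 13 mod 8 = 5.
p = 17: 17 mod 8 = 1 — not in {2, 3, 5, 7}.
So p = 17 is the smallest counterexample.

p = 17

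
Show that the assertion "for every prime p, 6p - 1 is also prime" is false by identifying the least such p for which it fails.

A counterexample is any prime p such that 6p - 1 is not prime; we check each in order.
For p = 2, 3, 5, 7 the conclusion holds.
p = 11: 6p - 1 = 65 = 5 × 13, not prime.
So p = 11 is the smallest counterexample.

p = 11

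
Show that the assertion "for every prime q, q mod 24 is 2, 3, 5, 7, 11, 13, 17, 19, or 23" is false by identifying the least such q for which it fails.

For q = 2, 3, 5, 7, …, 61, 67, 71 the conclusion holds.
q = 73: 73 mod 24 = 1 — not in {2, 3, 5, 7, 11, 13, 17, 19, 23}.

q = 73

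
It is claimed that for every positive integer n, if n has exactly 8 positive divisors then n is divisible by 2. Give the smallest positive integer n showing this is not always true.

We need the least positive integer n for which n has exactly 8 positive divisors but n is not divisible by 2.
For n = 24, 30, 40, 42, …, 88, 102, 104 the conclusion holds.
n = 105: τ(105) = 8; 105 mod 2 = 1.
Thus n = 105 disproves the claim, and no smaller n works.

n = 105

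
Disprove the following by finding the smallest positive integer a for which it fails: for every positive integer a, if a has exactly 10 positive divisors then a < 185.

a = 208

A counterexample is any positive integer a such that a has exactly 10 positive divisors but the claim fails; we check each in order.
a = 48: τ(48) = 10; 48 < 185.
a = 80: τ(80) = 10; 80 < 185.
a = 112: τ(112) = 10; 112 < 185.
a = 162: τ(162) = 10; 162 < 185.
a = 176: τ(176) = 10; 176 < 185.
a = 208: τ(208) = 10; 208 ≥ 185.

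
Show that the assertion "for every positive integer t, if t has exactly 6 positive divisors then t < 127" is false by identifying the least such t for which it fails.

t = 147

Check each positive integer t in order until t has exactly 6 positive divisors but the claim fails.
For t = 12, 18, 20, 28, …, 116, 117, 124 the conclusion holds.
t = 147: τ(147) = 6; 147 ≥ 127.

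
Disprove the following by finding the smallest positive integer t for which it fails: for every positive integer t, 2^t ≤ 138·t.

t = 11

A counterexample is any positive integer t such that 2^t > 138·t; we check each in order.
The first 10 eligible values, up to t = 10, all satisfy the conclusion.
t = 11: 2^t = 2048 and 138·t = 1518, so 2048 > 1518.
Thus t = 11 disproves the claim, and no smaller t works.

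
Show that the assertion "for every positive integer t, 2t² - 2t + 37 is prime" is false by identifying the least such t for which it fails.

We need the least positive integer t for which 2t² - 2t + 37 is not prime.
t = 1: 2t² - 2t + 37 = 37, prime.
t = 2: 2t² - 2t + 37 = 41, prime.
t = 3: 2t² - 2t + 37 = 49 = 7 × 7, composite.
Hence t = 3 is a counterexample.

t = 3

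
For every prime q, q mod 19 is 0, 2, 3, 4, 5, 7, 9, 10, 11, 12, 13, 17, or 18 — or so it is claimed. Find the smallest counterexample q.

A counterexample is any prime q such that the claim fails; we check each in order.
The first 15 eligible values, up to q = 47, all satisfy the conclusion.
q = 53: 53 mod 19 = 15 — not in {0, 2, 3, 4, 5, 7, 9, 10, 11, 12, 13, 17, 18}.

q = 53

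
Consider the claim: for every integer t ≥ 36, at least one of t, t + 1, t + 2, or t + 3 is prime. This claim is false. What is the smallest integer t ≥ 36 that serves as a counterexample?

t = 48

A counterexample is any integer t ≥ 36 such that t, t + 1, t + 2, t + 3 are all composite; we check each in order.
The first 12 eligible values, up to t = 47, all satisfy the conclusion.
t = 48: 48 = 2 × 24; 49 = 7 × 7; 50 = 2 × 25; 51 = 3 × 17 — all composite.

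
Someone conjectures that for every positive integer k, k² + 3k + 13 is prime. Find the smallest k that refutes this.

We need the least positive integer k for which k² + 3k + 13 is not prime.
The first 8 eligible values, up to k = 8, all satisfy the conclusion.
k = 9: k² + 3k + 13 = 121 = 11 × 11, composite.

k = 9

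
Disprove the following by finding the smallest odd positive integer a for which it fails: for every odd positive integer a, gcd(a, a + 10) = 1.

a = 1: gcd(1, 11) = 1.
a = 3: gcd(3, 13) = 1.
a = 5: gcd(5, 15) = 5.

a = 5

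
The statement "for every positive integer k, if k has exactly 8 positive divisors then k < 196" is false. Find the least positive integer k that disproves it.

A counterexample is any positive integer k such that k has exactly 8 positive divisors but the claim fails; we check each in order.
The first 31 eligible values, up to k = 195, all satisfy the conclusion.
k = 222: τ(222) = 8; 222 ≥ 196.

k = 222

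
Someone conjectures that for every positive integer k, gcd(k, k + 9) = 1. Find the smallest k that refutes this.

Check each positive integer k in order until gcd(k, k + 9) > 1.
For k = 1, 2 the conclusion holds.
k = 3: gcd(3, 12) = 3.

k = 3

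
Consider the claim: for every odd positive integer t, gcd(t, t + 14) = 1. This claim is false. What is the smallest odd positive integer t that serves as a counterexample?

t = 7

For t = 1, 3, 5 the conclusion holds.
t = 7: gcd(7, 21) = 7.
Thus t = 7 disproves the claim, and no smaller t works.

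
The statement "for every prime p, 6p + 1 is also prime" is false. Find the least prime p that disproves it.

p = 19

We need the least prime p for which 6p + 1 is not prime.
p = 2: 6p + 1 = 13, prime.
p = 3: 6p + 1 = 19, prime.
p = 5: 6p + 1 = 31, prime.
p = 7: 6p + 1 = 43, prime.
p = 11: 6p + 1 = 67, prime.
p = 13: 6p + 1 = 79, prime.
p = 17: 6p + 1 = 103, prime.
p = 19: 6p + 1 = 115 = 5 × 23, not prime.
Thus p = 19 disproves the claim, and no smaller p works.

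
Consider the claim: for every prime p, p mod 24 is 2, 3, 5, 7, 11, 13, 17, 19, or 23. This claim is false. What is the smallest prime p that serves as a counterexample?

Check each prime p in order until the claim fails.
For p = 2, 3, 5, 7, …, 61, 67, 71 the conclusion holds.
p = 73: 73 mod 24 = 1 — not in {2, 3, 5, 7, 11, 13, 17, 19, 23}.

p = 73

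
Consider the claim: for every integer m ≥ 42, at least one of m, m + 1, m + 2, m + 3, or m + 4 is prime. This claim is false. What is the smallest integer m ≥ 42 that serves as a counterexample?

m = 48

We need the least integer m ≥ 42 for which m, m + 1, m + 2, m + 3, m + 4 are all composite.
The first 6 eligible values, up to m = 47, all satisfy the conclusion.
m = 48: 48 = 2 × 24; 49 = 7 × 7; 50 = 2 × 25; 51 = 3 × 17; 52 = 2 × 26 — all composite.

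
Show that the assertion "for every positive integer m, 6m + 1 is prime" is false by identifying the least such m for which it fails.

Check each positive integer m in order until 6m + 1 is not prime.
For m = 1, 2, 3 the conclusion holds.
m = 4: 6m + 1 = 25 = 5 × 5, composite.
Thus m = 4 disproves the claim, and no smaller m works.

m = 4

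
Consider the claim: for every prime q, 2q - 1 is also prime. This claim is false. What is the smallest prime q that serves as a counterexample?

q = 5

We need the least prime q for which 2q - 1 is not prime.
For q = 2, 3 the conclusion holds.
q = 5: 2q - 1 = 9 = 3 × 3, not prime.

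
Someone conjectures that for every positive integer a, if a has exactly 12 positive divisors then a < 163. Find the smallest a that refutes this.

The first 12 eligible values, up to a = 160, all satisfy the conclusion.
a = 198: τ(198) = 12; 198 ≥ 163.

a = 198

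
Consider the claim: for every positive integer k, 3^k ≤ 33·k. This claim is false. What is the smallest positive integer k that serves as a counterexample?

The first 4 eligible values, up to k = 4, all satisfy the conclusion.
k = 5: 3^k = 243 and 33·k = 165, so 243 > 165.
So k = 5 is the smallest counterexample.

k = 5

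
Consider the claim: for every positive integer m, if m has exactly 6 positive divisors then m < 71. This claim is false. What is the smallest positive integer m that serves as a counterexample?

Check each positive integer m in order until m has exactly 6 positive divisors but the claim fails.
For m = 12, 18, 20, 28, …, 52, 63, 68 the conclusion holds.
m = 75: τ(75) = 6; 75 ≥ 71.

m = 75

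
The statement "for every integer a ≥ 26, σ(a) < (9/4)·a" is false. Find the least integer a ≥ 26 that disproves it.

For a = 26, 27, 28, 29 the conclusion holds.
a = 30: σ(30) = 72; 72 ≥ 135/2.

a = 30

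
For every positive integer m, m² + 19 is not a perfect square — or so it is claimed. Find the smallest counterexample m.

We need the least positive integer m for which m² + 19 is a perfect square.
For m = 1, 2, 3, 4, 5, 6, 7, 8 the conclusion holds.
m = 9: 9² + 19 = 100 = 10², a perfect square.
Thus m = 9 disproves the claim, and no smaller m works.

m = 9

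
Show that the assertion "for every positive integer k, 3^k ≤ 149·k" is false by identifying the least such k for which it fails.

Check each positive integer k in order until 3^k > 149·k.
The first 6 eligible values, up to k = 6, all satisfy the conclusion.
k = 7: 3^k = 2187 and 149·k = 1043, so 2187 > 1043.

k = 7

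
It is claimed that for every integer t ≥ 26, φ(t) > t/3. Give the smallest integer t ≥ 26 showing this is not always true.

t = 30

A counterexample is any integer t ≥ 26 such that the claim fails; we check each in order.
t = 26: φ(26) = 12 and 26/3 = 26/3, so φ(26) > 26/3.
t = 27: φ(27) = 18 and 27/3 = 9, so φ(27) > 27/3.
t = 28: φ(28) = 12 and 28/3 = 28/3, so φ(28) > 28/3.
t = 29: φ(29) = 28 and 29/3 = 29/3, so φ(29) > 29/3.
t = 30: φ(30) = 8 and 30/3 = 10, so φ(30) ≤ 30/3.
So t = 30 is the smallest counterexample.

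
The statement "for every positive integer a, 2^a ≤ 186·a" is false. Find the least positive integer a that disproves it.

a = 11

The first 10 eligible values, up to a = 10, all satisfy the conclusion.
a = 11: 2^a = 2048 and 186·a = 2046, so 2048 > 2046.
Hence a = 11 is a counterexample.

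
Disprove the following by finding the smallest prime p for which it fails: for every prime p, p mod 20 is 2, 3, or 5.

p = 7

p = 2: 2 mod 20 = 2.
p = 3: 3 mod 20 = 3.
p = 5: 5 mod 20 = 5.
p = 7: 7 mod 20 = 7 — not in {2, 3, 5}.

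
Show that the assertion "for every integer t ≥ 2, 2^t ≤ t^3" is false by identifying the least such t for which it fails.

t = 2: 2^t = 4 and t^3 = 8, so 4 ≤ 8.
t = 3: 2^t = 8 and t^3 = 27, so 8 ≤ 27.
t = 4: 2^t = 16 and t^3 = 64, so 16 ≤ 64.
t = 5: 2^t = 32 and t^3 = 125, so 32 ≤ 125.
t = 6: 2^t = 64 and t^3 = 216, so 64 ≤ 216.
t = 7: 2^t = 128 and t^3 = 343, so 128 ≤ 343.
t = 8: 2^t = 256 and t^3 = 512, so 256 ≤ 512.
t = 9: 2^t = 512 and t^3 = 729, so 512 ≤ 729.
t = 10: 2^t = 1024 and t^3 = 1000, so 1024 > 1000.
Hence t = 10 is a counterexample.

t = 10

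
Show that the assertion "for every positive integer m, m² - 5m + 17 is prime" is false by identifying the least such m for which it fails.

For m = 1, 2, 3, 4, …, 10, 11, 12 the conclusion holds.
m = 13: m² - 5m + 17 = 121 = 11 × 11, composite.

m = 13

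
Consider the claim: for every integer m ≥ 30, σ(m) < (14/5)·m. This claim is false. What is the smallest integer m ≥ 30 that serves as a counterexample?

Check each integer m ≥ 30 in order until the claim fails.
For m = 30, 31, 32, 33, …, 57, 58, 59 the conclusion holds.
m = 60: σ(60) = 168; 168 ≥ 168.
Thus m = 60 disproves the claim, and no smaller m works.

m = 60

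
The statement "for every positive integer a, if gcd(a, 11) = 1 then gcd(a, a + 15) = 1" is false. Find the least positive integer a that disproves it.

a = 3

We need the least positive integer a for which gcd(a, 11) = 1 but gcd(a, a + 15) > 1.
a = 1: gcd(1, 16) = 1.
a = 2: gcd(2, 17) = 1.
a = 3: gcd(3, 18) = 3.
Hence a = 3 is a counterexample.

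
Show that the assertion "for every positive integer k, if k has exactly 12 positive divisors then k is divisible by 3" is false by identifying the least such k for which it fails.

k = 140

Check each positive integer k in order until k has exactly 12 positive divisors but k is not divisible by 3.
k = 60: τ(60) = 12; 60 mod 3 = 0.
k = 72: τ(72) = 12; 72 mod 3 = 0.
k = 84: τ(84) = 12; 84 mod 3 = 0.
k = 90: τ(90) = 12; 90 mod 3 = 0.
k = 96: τ(96) = 12; 96 mod 3 = 0.
k = 108: τ(108) = 12; 108 mod 3 = 0.
k = 126: τ(126) = 12; 126 mod 3 = 0.
k = 132: τ(132) = 12; 132 mod 3 = 0.
k = 140: τ(140) = 12; 140 mod 3 = 2.
So k = 140 is the smallest counterexample.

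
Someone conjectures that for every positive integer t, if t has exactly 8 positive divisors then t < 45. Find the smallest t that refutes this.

t = 54

We need the least positive integer t for which t has exactly 8 positive divisors but the claim fails.
t = 24: τ(24) = 8; 24 < 45.
t = 30: τ(30) = 8; 30 < 45.
t = 40: τ(40) = 8; 40 < 45.
t = 42: τ(42) = 8; 42 < 45.
t = 54: τ(54) = 8; 54 ≥ 45.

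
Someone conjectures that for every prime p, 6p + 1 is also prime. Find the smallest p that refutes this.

We need the least prime p for which 6p + 1 is not prime.
p = 2: 6p + 1 = 13, prime.
p = 3: 6p + 1 = 19, prime.
p = 5: 6p + 1 = 31, prime.
p = 7: 6p + 1 = 43, prime.
p = 11: 6p + 1 = 67, prime.
p = 13: 6p + 1 = 79, prime.
p = 17: 6p + 1 = 103, prime.
p = 19: 6p + 1 = 115 = 5 × 23, not prime.

p = 19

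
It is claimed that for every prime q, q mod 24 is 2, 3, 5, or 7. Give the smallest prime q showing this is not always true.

We need the least prime q for which the claim fails.
q = 2: 2 mod 24 = 2.
q = 3: 3 mod 24 = 3.
q = 5: 5 mod 24 = 5.
q = 7: 7 mod 24 = 7.
q = 11: 11 mod 24 = 11 — not in {2, 3, 5, 7}.
So q = 11 is the smallest counterexample.

q = 11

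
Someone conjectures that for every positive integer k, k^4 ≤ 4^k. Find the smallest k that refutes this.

k = 3

A counterexample is any positive integer k such that k^4 > 4^k; we check each in order.
For k = 1, 2 the conclusion holds.
k = 3: k^4 = 81 and 4^k = 64, so 81 > 64.
Thus k = 3 disproves the claim, and no smaller k works.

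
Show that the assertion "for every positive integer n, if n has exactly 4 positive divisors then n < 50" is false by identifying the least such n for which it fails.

We need the least positive integer n for which n has exactly 4 positive divisors but the claim fails.
For n = 6, 8, 10, 14, …, 38, 39, 46 the conclusion holds.
n = 51: τ(51) = 4; 51 ≥ 50.
So n = 51 is the smallest counterexample.

n = 51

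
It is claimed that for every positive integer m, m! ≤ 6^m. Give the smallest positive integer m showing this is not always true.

For m = 1, 2, 3, 4, …, 11, 12, 13 the conclusion holds.
m = 14: m! = 87178291200 and 6^m = 78364164096, so 87178291200 > 78364164096.

m = 14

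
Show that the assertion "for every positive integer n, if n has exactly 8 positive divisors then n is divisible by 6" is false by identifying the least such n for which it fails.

n = 40

For n = 24, 30 the conclusion holds.
n = 40: τ(40) = 8; 40 mod 6 = 4.
Thus n = 40 disproves the claim, and no smaller n works.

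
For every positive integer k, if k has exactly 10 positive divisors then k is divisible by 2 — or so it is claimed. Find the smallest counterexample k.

We need the least positive integer k for which k has exactly 10 positive divisors but k is not divisible by 2.
The first 9 eligible values, up to k = 368, all satisfy the conclusion.
k = 405: τ(405) = 10; 405 mod 2 = 1.
Thus k = 405 disproves the claim, and no smaller k works.

k = 405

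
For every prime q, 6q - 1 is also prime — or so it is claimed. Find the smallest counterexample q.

q = 11

A counterexample is any prime q such that 6q - 1 is not prime; we check each in order.
q = 2: 6q - 1 = 11, prime.
q = 3: 6q - 1 = 17, prime.
q = 5: 6q - 1 = 29, prime.
q = 7: 6q - 1 = 41, prime.
q = 11: 6q - 1 = 65 = 5 × 13, not prime.
Thus q = 11 disproves the claim, and no smaller q works.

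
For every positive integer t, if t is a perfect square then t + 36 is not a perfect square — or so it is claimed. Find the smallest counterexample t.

A counterexample is any positive integer t such that t is a perfect square but t + 36 is a perfect square; we check each in order.
t = 1: 1 + 36 = 37, not a perfect square.
t = 4: 4 + 36 = 40, not a perfect square.
t = 9: 9 + 36 = 45, not a perfect square.
t = 16: 16 + 36 = 52, not a perfect square.
t = 25: 25 + 36 = 61, not a perfect square.
t = 36: 36 + 36 = 72, not a perfect square.
t = 49: 49 + 36 = 85, not a perfect square.
t = 64: 64 = 8² and 64 + 36 = 100 = 10².
Hence t = 64 is a counterexample.

t = 64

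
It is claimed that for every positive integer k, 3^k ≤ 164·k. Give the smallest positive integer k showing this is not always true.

k = 7

k = 1: 3^k = 3 and 164·k = 164, so 3 ≤ 164.
k = 2: 3^k = 9 and 164·k = 328, so 9 ≤ 328.
k = 3: 3^k = 27 and 164·k = 492, so 27 ≤ 492.
k = 4: 3^k = 81 and 164·k = 656, so 81 ≤ 656.
k = 5: 3^k = 243 and 164·k = 820, so 243 ≤ 820.
k = 6: 3^k = 729 and 164·k = 984, so 729 ≤ 984.
k = 7: 3^k = 2187 and 164·k = 1148, so 2187 > 1148.
Thus k = 7 disproves the claim, and no smaller k works.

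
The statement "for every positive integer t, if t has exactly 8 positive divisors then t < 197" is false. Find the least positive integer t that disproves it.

t = 222

We need the least positive integer t for which t has exactly 8 positive divisors but the claim fails.
For t = 24, 30, 40, 42, …, 189, 190, 195 the conclusion holds.
t = 222: τ(222) = 8; 222 ≥ 197.
Thus t = 222 disproves the claim, and no smaller t works.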